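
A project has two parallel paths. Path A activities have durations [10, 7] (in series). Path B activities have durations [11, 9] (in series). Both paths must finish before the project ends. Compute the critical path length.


Path A total = 10 + 7 = 17
Path B total = 11 + 9 = 20
Critical path = longest path = max(17, 20) = 20

20


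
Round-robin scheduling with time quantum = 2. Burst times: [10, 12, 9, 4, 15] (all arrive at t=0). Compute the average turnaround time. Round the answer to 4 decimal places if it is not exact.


Time quantum = 2
Execution trace:
  J1 runs 2 units, time = 2
  J2 runs 2 units, time = 4
  J3 runs 2 units, time = 6
  J4 runs 2 units, time = 8
  J5 runs 2 units, time = 10
  J1 runs 2 units, time = 12
  J2 runs 2 units, time = 14
  J3 runs 2 units, time = 16
  J4 runs 2 units, time = 18
  J5 runs 2 units, time = 20
  J1 runs 2 units, time = 22
  J2 runs 2 units, time = 24
  J3 runs 2 units, time = 26
  J5 runs 2 units, time = 28
  J1 runs 2 units, time = 30
  J2 runs 2 units, time = 32
  J3 runs 2 units, time = 34
  J5 runs 2 units, time = 36
  J1 runs 2 units, time = 38
  J2 runs 2 units, time = 40
  J3 runs 1 units, time = 41
  J5 runs 2 units, time = 43
  J2 runs 2 units, time = 45
  J5 runs 2 units, time = 47
  J5 runs 2 units, time = 49
  J5 runs 1 units, time = 50
Finish times: [38, 45, 41, 18, 50]
Average turnaround = 192/5 = 38.4

38.4


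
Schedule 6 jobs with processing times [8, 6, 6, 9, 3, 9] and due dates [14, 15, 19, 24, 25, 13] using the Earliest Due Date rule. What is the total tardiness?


Sort by due date (EDD order): [(9, 13), (8, 14), (6, 15), (6, 19), (9, 24), (3, 25)]
Compute completion times and tardiness:
  Job 1: p=9, d=13, C=9, tardiness=max(0,9-13)=0
  Job 2: p=8, d=14, C=17, tardiness=max(0,17-14)=3
  Job 3: p=6, d=15, C=23, tardiness=max(0,23-15)=8
  Job 4: p=6, d=19, C=29, tardiness=max(0,29-19)=10
  Job 5: p=9, d=24, C=38, tardiness=max(0,38-24)=14
  Job 6: p=3, d=25, C=41, tardiness=max(0,41-25)=16
Total tardiness = 51

51


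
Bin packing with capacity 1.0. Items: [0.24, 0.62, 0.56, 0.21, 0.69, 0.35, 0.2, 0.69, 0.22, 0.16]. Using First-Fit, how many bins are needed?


Place items sequentially using First-Fit:
  Item 0.24 -> new Bin 1
  Item 0.62 -> Bin 1 (now 0.86)
  Item 0.56 -> new Bin 2
  Item 0.21 -> Bin 2 (now 0.77)
  Item 0.69 -> new Bin 3
  Item 0.35 -> new Bin 4
  Item 0.2 -> Bin 2 (now 0.97)
  Item 0.69 -> new Bin 5
  Item 0.22 -> Bin 3 (now 0.91)
  Item 0.16 -> Bin 4 (now 0.51)
Total bins used = 5

5


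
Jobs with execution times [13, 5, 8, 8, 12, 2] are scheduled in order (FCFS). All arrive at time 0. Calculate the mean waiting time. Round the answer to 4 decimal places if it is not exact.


FCFS order (as given): [13, 5, 8, 8, 12, 2]
Waiting times:
  Job 1: wait = 0
  Job 2: wait = 13
  Job 3: wait = 18
  Job 4: wait = 26
  Job 5: wait = 34
  Job 6: wait = 46
Sum of waiting times = 137
Average waiting time = 137/6 = 22.8333

22.8333


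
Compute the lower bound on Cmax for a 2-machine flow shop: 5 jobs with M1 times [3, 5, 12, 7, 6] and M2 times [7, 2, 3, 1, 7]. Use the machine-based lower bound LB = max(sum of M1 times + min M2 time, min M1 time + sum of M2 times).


LB1 = sum(M1 times) + min(M2 times) = 33 + 1 = 34
LB2 = min(M1 times) + sum(M2 times) = 3 + 20 = 23
Lower bound = max(LB1, LB2) = max(34, 23) = 34

34


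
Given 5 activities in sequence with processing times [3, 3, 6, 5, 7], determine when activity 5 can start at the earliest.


Activity 5 starts after activities 1 through 4 complete.
Predecessor durations: [3, 3, 6, 5]
ES = 3 + 3 + 6 + 5 = 17

17


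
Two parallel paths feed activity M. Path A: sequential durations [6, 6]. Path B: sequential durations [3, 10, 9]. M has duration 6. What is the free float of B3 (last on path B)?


ES(B3) = sum of predecessors on chain B = 13
EF(B3) = ES + duration = 13 + 9 = 22
Successor of B3 is M. ES(M) = max(sum(A), sum(B)) = max(12, 22) = 22
Free float = ES(successor) - EF(current) = 22 - 22 = 0

0


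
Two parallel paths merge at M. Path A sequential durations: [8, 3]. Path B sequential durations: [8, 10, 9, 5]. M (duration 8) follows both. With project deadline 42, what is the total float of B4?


Forward pass: ES(B4) = sum of predecessors on chain B = 27
EF = ES + duration = 27 + 5 = 32
Backward pass: LF(M) = deadline = 42; LS(M) = 42 - 8 = 34
LF(B4) = LS(M) - sum(successors on chain B) = 34 - 0 = 34
LS = LF - duration = 34 - 5 = 29
Total float = LS - ES = 29 - 27 = 2

2


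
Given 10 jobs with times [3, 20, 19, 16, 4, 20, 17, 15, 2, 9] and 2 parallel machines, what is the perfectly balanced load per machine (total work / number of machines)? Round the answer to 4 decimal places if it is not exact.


Total processing time = 3 + 20 + 19 + 16 + 4 + 20 + 17 + 15 + 2 + 9 = 125
Number of machines = 2
Ideal balanced load = 125 / 2 = 62.5

62.5


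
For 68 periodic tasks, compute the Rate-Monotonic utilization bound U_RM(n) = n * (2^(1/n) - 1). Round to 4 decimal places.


Compute 2^(1/68) = 1.0102454700
Subtract 1: 1.0102454700 - 1 = 0.0102454700
Multiply by n: 68 * 0.0102454700 = 0.6966919600
Round to 4 dp: 0.6967

0.6967


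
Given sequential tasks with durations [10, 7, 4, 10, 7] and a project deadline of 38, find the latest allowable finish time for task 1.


LF(activity 1) = deadline - sum of successor durations
Successors: activities 2 through 5 with durations [7, 4, 10, 7]
Sum of successor durations = 28
LF = 38 - 28 = 10

10


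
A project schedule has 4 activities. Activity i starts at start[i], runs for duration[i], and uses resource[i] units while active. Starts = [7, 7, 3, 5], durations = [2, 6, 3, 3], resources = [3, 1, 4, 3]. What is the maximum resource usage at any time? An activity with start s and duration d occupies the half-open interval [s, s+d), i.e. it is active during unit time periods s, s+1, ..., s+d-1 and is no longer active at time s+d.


Each activity i is active on [start_i, start_i + duration_i).
Compute total resource usage per time slot:
  t=0: active resources = [], total = 0
  t=1: active resources = [], total = 0
  t=2: active resources = [], total = 0
  t=3: active resources = [4], total = 4
  t=4: active resources = [4], total = 4
  t=5: active resources = [4, 3], total = 7
  t=6: active resources = [3], total = 3
  t=7: active resources = [3, 1, 3], total = 7
  t=8: active resources = [3, 1], total = 4
  t=9: active resources = [1], total = 1
  t=10: active resources = [1], total = 1
  t=11: active resources = [1], total = 1
  t=12: active resources = [1], total = 1
Peak resource demand = 7

7


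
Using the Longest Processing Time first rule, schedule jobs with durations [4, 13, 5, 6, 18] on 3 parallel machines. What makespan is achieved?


Sort jobs in decreasing order (LPT): [18, 13, 6, 5, 4]
Assign each job to the least loaded machine:
  Machine 1: jobs [18], load = 18
  Machine 2: jobs [13], load = 13
  Machine 3: jobs [6, 5, 4], load = 15
Makespan = max load = 18

18


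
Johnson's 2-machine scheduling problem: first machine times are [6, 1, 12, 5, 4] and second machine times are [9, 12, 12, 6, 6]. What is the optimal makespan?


Apply Johnson's rule:
  Group 1 (a <= b): [(2, 1, 12), (5, 4, 6), (4, 5, 6), (1, 6, 9), (3, 12, 12)]
  Group 2 (a > b): []
Optimal job order: [2, 5, 4, 1, 3]
Schedule:
  Job 2: M1 done at 1, M2 done at 13
  Job 5: M1 done at 5, M2 done at 19
  Job 4: M1 done at 10, M2 done at 25
  Job 1: M1 done at 16, M2 done at 34
  Job 3: M1 done at 28, M2 done at 46
Makespan = 46

46


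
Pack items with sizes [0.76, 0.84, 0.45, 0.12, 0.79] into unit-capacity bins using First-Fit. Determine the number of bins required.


Place items sequentially using First-Fit:
  Item 0.76 -> new Bin 1
  Item 0.84 -> new Bin 2
  Item 0.45 -> new Bin 3
  Item 0.12 -> Bin 1 (now 0.88)
  Item 0.79 -> new Bin 4
Total bins used = 4

4


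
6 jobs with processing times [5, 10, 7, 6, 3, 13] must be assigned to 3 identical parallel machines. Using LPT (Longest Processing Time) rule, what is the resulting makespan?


Sort jobs in decreasing order (LPT): [13, 10, 7, 6, 5, 3]
Assign each job to the least loaded machine:
  Machine 1: jobs [13, 3], load = 16
  Machine 2: jobs [10, 5], load = 15
  Machine 3: jobs [7, 6], load = 13
Makespan = max load = 16

16


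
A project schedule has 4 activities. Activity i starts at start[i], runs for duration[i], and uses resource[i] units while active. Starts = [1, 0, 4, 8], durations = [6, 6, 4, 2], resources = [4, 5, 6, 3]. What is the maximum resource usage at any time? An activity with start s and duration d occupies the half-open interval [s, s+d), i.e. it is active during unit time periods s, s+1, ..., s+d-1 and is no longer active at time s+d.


Each activity i is active on [start_i, start_i + duration_i).
Compute total resource usage per time slot:
  t=0: active resources = [5], total = 5
  t=1: active resources = [4, 5], total = 9
  t=2: active resources = [4, 5], total = 9
  t=3: active resources = [4, 5], total = 9
  t=4: active resources = [4, 5, 6], total = 15
  t=5: active resources = [4, 5, 6], total = 15
  t=6: active resources = [4, 6], total = 10
  t=7: active resources = [6], total = 6
  t=8: active resources = [3], total = 3
  t=9: active resources = [3], total = 3
Peak resource demand = 15

15


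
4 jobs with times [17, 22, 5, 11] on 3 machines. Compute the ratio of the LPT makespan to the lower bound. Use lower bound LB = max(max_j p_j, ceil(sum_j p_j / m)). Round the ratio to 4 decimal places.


LPT order: [22, 17, 11, 5]
Machine loads after assignment: [22, 17, 16]
LPT makespan = 22
Lower bound = max(max_job, ceil(total/3)) = max(22, 19) = 22
Ratio = 22 / 22 = 1.0

1.0


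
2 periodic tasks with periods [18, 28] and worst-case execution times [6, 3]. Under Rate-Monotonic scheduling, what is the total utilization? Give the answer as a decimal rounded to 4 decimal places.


Compute individual utilizations (exact fractions):
  Task 1: C/T = 6/18 = 1/3 (approx. 0.3333)
  Task 2: C/T = 3/28 (approx. 0.1071)
Total utilization U = 1/3 + 3/28 = 37/84
Rounded to 4 decimal places: U = 0.4405
RM (Liu & Layland) bound for 2 tasks = 0.828427; compare with U = 37/84 (approx. 0.440476)
U <= bound, so schedulable by RM sufficient condition.

0.4405


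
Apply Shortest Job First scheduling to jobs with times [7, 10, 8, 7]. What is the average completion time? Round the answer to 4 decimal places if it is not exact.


SJF order (ascending): [7, 7, 8, 10]
Completion times:
  Job 1: burst=7, C=7
  Job 2: burst=7, C=14
  Job 3: burst=8, C=22
  Job 4: burst=10, C=32
Average completion = 75/4 = 18.75

18.75


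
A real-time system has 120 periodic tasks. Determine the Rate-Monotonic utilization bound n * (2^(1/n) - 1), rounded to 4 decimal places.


Compute 2^(1/120) = 1.0057929411
Subtract 1: 1.0057929411 - 1 = 0.0057929411
Multiply by n: 120 * 0.0057929411 = 0.6951529320
Round to 4 dp: 0.6952

0.6952


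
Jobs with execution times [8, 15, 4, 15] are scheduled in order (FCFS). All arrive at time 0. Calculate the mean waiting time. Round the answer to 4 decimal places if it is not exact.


FCFS order (as given): [8, 15, 4, 15]
Waiting times:
  Job 1: wait = 0
  Job 2: wait = 8
  Job 3: wait = 23
  Job 4: wait = 27
Sum of waiting times = 58
Average waiting time = 58/4 = 14.5

14.5


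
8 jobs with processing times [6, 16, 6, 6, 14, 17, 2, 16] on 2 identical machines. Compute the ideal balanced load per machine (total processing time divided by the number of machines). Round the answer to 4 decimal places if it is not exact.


Total processing time = 6 + 16 + 6 + 6 + 14 + 17 + 2 + 16 = 83
Number of machines = 2
Ideal balanced load = 83 / 2 = 41.5

41.5


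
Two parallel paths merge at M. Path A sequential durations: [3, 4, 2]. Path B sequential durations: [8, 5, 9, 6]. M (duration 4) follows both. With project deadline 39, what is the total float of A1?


Forward pass: ES(A1) = sum of predecessors on chain A = 0
EF = ES + duration = 0 + 3 = 3
Backward pass: LF(M) = deadline = 39; LS(M) = 39 - 4 = 35
LF(A1) = LS(M) - sum(successors on chain A) = 35 - 6 = 29
LS = LF - duration = 29 - 3 = 26
Total float = LS - ES = 26 - 0 = 26

26


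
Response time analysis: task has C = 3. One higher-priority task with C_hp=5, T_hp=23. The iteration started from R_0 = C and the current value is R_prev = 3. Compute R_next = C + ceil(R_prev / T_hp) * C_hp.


R_next = C + ceil(R_prev / T_hp) * C_hp
ceil(3 / 23) = ceil(0.1304) = 1
Interference = 1 * 5 = 5
R_next = 3 + 5 = 8

8


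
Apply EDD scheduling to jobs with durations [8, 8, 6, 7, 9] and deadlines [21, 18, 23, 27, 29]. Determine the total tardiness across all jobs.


Sort by due date (EDD order): [(8, 18), (8, 21), (6, 23), (7, 27), (9, 29)]
Compute completion times and tardiness:
  Job 1: p=8, d=18, C=8, tardiness=max(0,8-18)=0
  Job 2: p=8, d=21, C=16, tardiness=max(0,16-21)=0
  Job 3: p=6, d=23, C=22, tardiness=max(0,22-23)=0
  Job 4: p=7, d=27, C=29, tardiness=max(0,29-27)=2
  Job 5: p=9, d=29, C=38, tardiness=max(0,38-29)=9
Total tardiness = 11

11


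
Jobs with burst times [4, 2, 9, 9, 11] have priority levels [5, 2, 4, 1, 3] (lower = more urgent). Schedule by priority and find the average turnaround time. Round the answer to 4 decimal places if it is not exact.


Sort by priority (ascending = highest first):
Order: [(1, 9), (2, 2), (3, 11), (4, 9), (5, 4)]
Completion times:
  Priority 1, burst=9, C=9
  Priority 2, burst=2, C=11
  Priority 3, burst=11, C=22
  Priority 4, burst=9, C=31
  Priority 5, burst=4, C=35
Average turnaround = 108/5 = 21.6

21.6


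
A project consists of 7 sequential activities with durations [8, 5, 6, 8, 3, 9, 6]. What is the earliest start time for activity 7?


Activity 7 starts after activities 1 through 6 complete.
Predecessor durations: [8, 5, 6, 8, 3, 9]
ES = 8 + 5 + 6 + 8 + 3 + 9 = 39

39


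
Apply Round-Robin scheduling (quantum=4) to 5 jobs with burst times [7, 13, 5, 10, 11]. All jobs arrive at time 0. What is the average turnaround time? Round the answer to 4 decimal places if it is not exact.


Time quantum = 4
Execution trace:
  J1 runs 4 units, time = 4
  J2 runs 4 units, time = 8
  J3 runs 4 units, time = 12
  J4 runs 4 units, time = 16
  J5 runs 4 units, time = 20
  J1 runs 3 units, time = 23
  J2 runs 4 units, time = 27
  J3 runs 1 units, time = 28
  J4 runs 4 units, time = 32
  J5 runs 4 units, time = 36
  J2 runs 4 units, time = 40
  J4 runs 2 units, time = 42
  J5 runs 3 units, time = 45
  J2 runs 1 units, time = 46
Finish times: [23, 46, 28, 42, 45]
Average turnaround = 184/5 = 36.8

36.8


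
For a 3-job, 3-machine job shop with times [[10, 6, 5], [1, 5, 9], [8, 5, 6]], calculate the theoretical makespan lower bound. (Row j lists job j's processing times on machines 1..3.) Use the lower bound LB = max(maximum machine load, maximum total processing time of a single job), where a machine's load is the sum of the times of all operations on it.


Machine loads:
  Machine 1: 10 + 1 + 8 = 19
  Machine 2: 6 + 5 + 5 = 16
  Machine 3: 5 + 9 + 6 = 20
Max machine load = 20
Job totals:
  Job 1: 21
  Job 2: 15
  Job 3: 19
Max job total = 21
Lower bound = max(20, 21) = 21

21


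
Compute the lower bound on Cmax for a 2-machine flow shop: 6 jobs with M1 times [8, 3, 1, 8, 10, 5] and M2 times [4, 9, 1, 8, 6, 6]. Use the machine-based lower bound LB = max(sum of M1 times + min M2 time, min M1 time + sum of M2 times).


LB1 = sum(M1 times) + min(M2 times) = 35 + 1 = 36
LB2 = min(M1 times) + sum(M2 times) = 1 + 34 = 35
Lower bound = max(LB1, LB2) = max(36, 35) = 36

36


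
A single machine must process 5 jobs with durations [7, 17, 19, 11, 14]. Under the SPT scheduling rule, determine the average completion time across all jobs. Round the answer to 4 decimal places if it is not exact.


Sort jobs by processing time (SPT order): [7, 11, 14, 17, 19]
Compute completion times sequentially:
  Job 1: processing = 7, completes at 7
  Job 2: processing = 11, completes at 18
  Job 3: processing = 14, completes at 32
  Job 4: processing = 17, completes at 49
  Job 5: processing = 19, completes at 68
Sum of completion times = 174
Average completion time = 174/5 = 34.8

34.8


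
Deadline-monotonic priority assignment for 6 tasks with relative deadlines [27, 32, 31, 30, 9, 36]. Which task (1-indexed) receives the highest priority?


Sort tasks by relative deadline (ascending):
  Task 5: deadline = 9
  Task 1: deadline = 27
  Task 4: deadline = 30
  Task 3: deadline = 31
  Task 2: deadline = 32
  Task 6: deadline = 36
Priority order (highest first): [5, 1, 4, 3, 2, 6]
Highest priority task = 5

5


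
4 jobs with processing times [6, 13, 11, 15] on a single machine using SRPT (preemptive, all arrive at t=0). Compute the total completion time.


Since all jobs arrive at t=0, SRPT equals SPT ordering.
SPT order: [6, 11, 13, 15]
Completion times:
  Job 1: p=6, C=6
  Job 2: p=11, C=17
  Job 3: p=13, C=30
  Job 4: p=15, C=45
Total completion time = 6 + 17 + 30 + 45 = 98

98


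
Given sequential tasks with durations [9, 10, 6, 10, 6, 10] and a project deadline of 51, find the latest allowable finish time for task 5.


LF(activity 5) = deadline - sum of successor durations
Successors: activities 6 through 6 with durations [10]
Sum of successor durations = 10
LF = 51 - 10 = 41

41


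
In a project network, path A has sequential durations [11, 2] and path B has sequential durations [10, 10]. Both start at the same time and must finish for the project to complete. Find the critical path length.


Path A total = 11 + 2 = 13
Path B total = 10 + 10 = 20
Critical path = longest path = max(13, 20) = 20

20


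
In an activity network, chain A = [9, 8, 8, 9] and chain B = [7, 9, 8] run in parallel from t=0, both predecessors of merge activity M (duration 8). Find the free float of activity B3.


ES(B3) = sum of predecessors on chain B = 16
EF(B3) = ES + duration = 16 + 8 = 24
Successor of B3 is M. ES(M) = max(sum(A), sum(B)) = max(34, 24) = 34
Free float = ES(successor) - EF(current) = 34 - 24 = 10

10


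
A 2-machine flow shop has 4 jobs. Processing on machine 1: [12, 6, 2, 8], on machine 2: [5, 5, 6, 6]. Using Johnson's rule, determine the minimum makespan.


Apply Johnson's rule:
  Group 1 (a <= b): [(3, 2, 6)]
  Group 2 (a > b): [(4, 8, 6), (1, 12, 5), (2, 6, 5)]
Optimal job order: [3, 4, 1, 2]
Schedule:
  Job 3: M1 done at 2, M2 done at 8
  Job 4: M1 done at 10, M2 done at 16
  Job 1: M1 done at 22, M2 done at 27
  Job 2: M1 done at 28, M2 done at 33
Makespan = 33

33


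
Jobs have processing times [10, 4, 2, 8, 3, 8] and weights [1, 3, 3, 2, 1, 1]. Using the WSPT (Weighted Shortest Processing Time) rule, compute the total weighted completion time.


Compute p/w ratios and sort ascending (WSPT): [(2, 3), (4, 3), (3, 1), (8, 2), (8, 1), (10, 1)]
Compute weighted completion times:
  Job (p=2,w=3): C=2, w*C=3*2=6
  Job (p=4,w=3): C=6, w*C=3*6=18
  Job (p=3,w=1): C=9, w*C=1*9=9
  Job (p=8,w=2): C=17, w*C=2*17=34
  Job (p=8,w=1): C=25, w*C=1*25=25
  Job (p=10,w=1): C=35, w*C=1*35=35
Total weighted completion time = 127

127


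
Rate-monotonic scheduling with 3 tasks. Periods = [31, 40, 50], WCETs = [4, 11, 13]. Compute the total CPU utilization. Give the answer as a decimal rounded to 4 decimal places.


Compute individual utilizations (exact fractions):
  Task 1: C/T = 4/31 (approx. 0.129)
  Task 2: C/T = 11/40 (approx. 0.275)
  Task 3: C/T = 13/50 (approx. 0.26)
Total utilization U = 4/31 + 11/40 + 13/50 = 4117/6200
Rounded to 4 decimal places: U = 0.6640
RM (Liu & Layland) bound for 3 tasks = 0.779763; compare with U = 4117/6200 (approx. 0.664032)
U <= bound, so schedulable by RM sufficient condition.

0.6640


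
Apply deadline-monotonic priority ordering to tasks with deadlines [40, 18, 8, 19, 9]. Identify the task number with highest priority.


Sort tasks by relative deadline (ascending):
  Task 3: deadline = 8
  Task 5: deadline = 9
  Task 2: deadline = 18
  Task 4: deadline = 19
  Task 1: deadline = 40
Priority order (highest first): [3, 5, 2, 4, 1]
Highest priority task = 3

3


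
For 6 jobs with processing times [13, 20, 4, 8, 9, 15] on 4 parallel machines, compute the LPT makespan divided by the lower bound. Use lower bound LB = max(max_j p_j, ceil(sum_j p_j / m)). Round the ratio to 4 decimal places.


LPT order: [20, 15, 13, 9, 8, 4]
Machine loads after assignment: [20, 15, 17, 17]
LPT makespan = 20
Lower bound = max(max_job, ceil(total/4)) = max(20, 18) = 20
Ratio = 20 / 20 = 1.0

1.0


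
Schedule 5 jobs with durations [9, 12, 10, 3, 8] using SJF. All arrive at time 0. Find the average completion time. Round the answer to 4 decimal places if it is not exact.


SJF order (ascending): [3, 8, 9, 10, 12]
Completion times:
  Job 1: burst=3, C=3
  Job 2: burst=8, C=11
  Job 3: burst=9, C=20
  Job 4: burst=10, C=30
  Job 5: burst=12, C=42
Average completion = 106/5 = 21.2

21.2


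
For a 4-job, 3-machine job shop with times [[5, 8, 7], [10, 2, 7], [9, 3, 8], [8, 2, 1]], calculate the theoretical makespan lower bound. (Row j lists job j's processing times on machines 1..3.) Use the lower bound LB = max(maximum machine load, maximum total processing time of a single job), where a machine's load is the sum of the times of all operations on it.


Machine loads:
  Machine 1: 5 + 10 + 9 + 8 = 32
  Machine 2: 8 + 2 + 3 + 2 = 15
  Machine 3: 7 + 7 + 8 + 1 = 23
Max machine load = 32
Job totals:
  Job 1: 20
  Job 2: 19
  Job 3: 20
  Job 4: 11
Max job total = 20
Lower bound = max(32, 20) = 32

32


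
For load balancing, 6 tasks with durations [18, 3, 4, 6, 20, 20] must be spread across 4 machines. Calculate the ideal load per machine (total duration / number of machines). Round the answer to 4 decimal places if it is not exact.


Total processing time = 18 + 3 + 4 + 6 + 20 + 20 = 71
Number of machines = 4
Ideal balanced load = 71 / 4 = 17.75

17.75


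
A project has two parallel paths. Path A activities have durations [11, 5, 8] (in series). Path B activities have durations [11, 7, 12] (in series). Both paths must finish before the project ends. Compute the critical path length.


Path A total = 11 + 5 + 8 = 24
Path B total = 11 + 7 + 12 = 30
Critical path = longest path = max(24, 30) = 30

30


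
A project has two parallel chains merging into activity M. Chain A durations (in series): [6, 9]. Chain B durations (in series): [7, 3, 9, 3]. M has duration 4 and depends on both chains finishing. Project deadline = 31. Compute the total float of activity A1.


Forward pass: ES(A1) = sum of predecessors on chain A = 0
EF = ES + duration = 0 + 6 = 6
Backward pass: LF(M) = deadline = 31; LS(M) = 31 - 4 = 27
LF(A1) = LS(M) - sum(successors on chain A) = 27 - 9 = 18
LS = LF - duration = 18 - 6 = 12
Total float = LS - ES = 12 - 0 = 12

12


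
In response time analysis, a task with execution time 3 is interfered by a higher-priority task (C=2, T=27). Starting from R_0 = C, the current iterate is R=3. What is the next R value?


R_next = C + ceil(R_prev / T_hp) * C_hp
ceil(3 / 27) = ceil(0.1111) = 1
Interference = 1 * 2 = 2
R_next = 3 + 2 = 5

5


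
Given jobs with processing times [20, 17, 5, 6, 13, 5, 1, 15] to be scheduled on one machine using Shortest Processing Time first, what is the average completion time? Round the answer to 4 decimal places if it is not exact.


Sort jobs by processing time (SPT order): [1, 5, 5, 6, 13, 15, 17, 20]
Compute completion times sequentially:
  Job 1: processing = 1, completes at 1
  Job 2: processing = 5, completes at 6
  Job 3: processing = 5, completes at 11
  Job 4: processing = 6, completes at 17
  Job 5: processing = 13, completes at 30
  Job 6: processing = 15, completes at 45
  Job 7: processing = 17, completes at 62
  Job 8: processing = 20, completes at 82
Sum of completion times = 254
Average completion time = 254/8 = 31.75

31.75


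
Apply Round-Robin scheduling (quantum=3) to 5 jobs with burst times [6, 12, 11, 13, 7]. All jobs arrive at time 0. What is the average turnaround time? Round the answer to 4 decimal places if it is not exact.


Time quantum = 3
Execution trace:
  J1 runs 3 units, time = 3
  J2 runs 3 units, time = 6
  J3 runs 3 units, time = 9
  J4 runs 3 units, time = 12
  J5 runs 3 units, time = 15
  J1 runs 3 units, time = 18
  J2 runs 3 units, time = 21
  J3 runs 3 units, time = 24
  J4 runs 3 units, time = 27
  J5 runs 3 units, time = 30
  J2 runs 3 units, time = 33
  J3 runs 3 units, time = 36
  J4 runs 3 units, time = 39
  J5 runs 1 units, time = 40
  J2 runs 3 units, time = 43
  J3 runs 2 units, time = 45
  J4 runs 3 units, time = 48
  J4 runs 1 units, time = 49
Finish times: [18, 43, 45, 49, 40]
Average turnaround = 195/5 = 39.0

39.0


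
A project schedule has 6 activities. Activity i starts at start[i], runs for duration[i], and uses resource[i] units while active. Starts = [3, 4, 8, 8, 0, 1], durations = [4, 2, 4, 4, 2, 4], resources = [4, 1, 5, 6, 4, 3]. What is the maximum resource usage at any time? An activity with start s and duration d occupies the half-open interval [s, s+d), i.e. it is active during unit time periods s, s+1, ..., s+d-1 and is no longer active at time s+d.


Each activity i is active on [start_i, start_i + duration_i).
Compute total resource usage per time slot:
  t=0: active resources = [4], total = 4
  t=1: active resources = [4, 3], total = 7
  t=2: active resources = [3], total = 3
  t=3: active resources = [4, 3], total = 7
  t=4: active resources = [4, 1, 3], total = 8
  t=5: active resources = [4, 1], total = 5
  t=6: active resources = [4], total = 4
  t=7: active resources = [], total = 0
  t=8: active resources = [5, 6], total = 11
  t=9: active resources = [5, 6], total = 11
  t=10: active resources = [5, 6], total = 11
  t=11: active resources = [5, 6], total = 11
Peak resource demand = 11

11


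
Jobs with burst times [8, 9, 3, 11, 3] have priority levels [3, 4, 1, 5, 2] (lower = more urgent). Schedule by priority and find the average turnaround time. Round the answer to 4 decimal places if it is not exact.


Sort by priority (ascending = highest first):
Order: [(1, 3), (2, 3), (3, 8), (4, 9), (5, 11)]
Completion times:
  Priority 1, burst=3, C=3
  Priority 2, burst=3, C=6
  Priority 3, burst=8, C=14
  Priority 4, burst=9, C=23
  Priority 5, burst=11, C=34
Average turnaround = 80/5 = 16.0

16.0


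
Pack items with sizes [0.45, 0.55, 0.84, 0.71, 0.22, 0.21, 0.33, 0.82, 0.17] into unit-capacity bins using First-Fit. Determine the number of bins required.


Place items sequentially using First-Fit:
  Item 0.45 -> new Bin 1
  Item 0.55 -> Bin 1 (now 1.0)
  Item 0.84 -> new Bin 2
  Item 0.71 -> new Bin 3
  Item 0.22 -> Bin 3 (now 0.93)
  Item 0.21 -> new Bin 4
  Item 0.33 -> Bin 4 (now 0.54)
  Item 0.82 -> new Bin 5
  Item 0.17 -> Bin 4 (now 0.71)
Total bins used = 5

5


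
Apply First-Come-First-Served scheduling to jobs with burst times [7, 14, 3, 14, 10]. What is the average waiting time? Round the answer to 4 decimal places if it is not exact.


FCFS order (as given): [7, 14, 3, 14, 10]
Waiting times:
  Job 1: wait = 0
  Job 2: wait = 7
  Job 3: wait = 21
  Job 4: wait = 24
  Job 5: wait = 38
Sum of waiting times = 90
Average waiting time = 90/5 = 18.0

18.0


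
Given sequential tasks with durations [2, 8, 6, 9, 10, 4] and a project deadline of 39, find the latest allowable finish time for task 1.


LF(activity 1) = deadline - sum of successor durations
Successors: activities 2 through 6 with durations [8, 6, 9, 10, 4]
Sum of successor durations = 37
LF = 39 - 37 = 2

2


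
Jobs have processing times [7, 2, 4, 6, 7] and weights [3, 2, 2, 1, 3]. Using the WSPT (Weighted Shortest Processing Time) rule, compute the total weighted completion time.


Compute p/w ratios and sort ascending (WSPT): [(2, 2), (4, 2), (7, 3), (7, 3), (6, 1)]
Compute weighted completion times:
  Job (p=2,w=2): C=2, w*C=2*2=4
  Job (p=4,w=2): C=6, w*C=2*6=12
  Job (p=7,w=3): C=13, w*C=3*13=39
  Job (p=7,w=3): C=20, w*C=3*20=60
  Job (p=6,w=1): C=26, w*C=1*26=26
Total weighted completion time = 141

141


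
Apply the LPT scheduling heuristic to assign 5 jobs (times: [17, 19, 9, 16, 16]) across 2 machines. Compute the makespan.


Sort jobs in decreasing order (LPT): [19, 17, 16, 16, 9]
Assign each job to the least loaded machine:
  Machine 1: jobs [19, 16], load = 35
  Machine 2: jobs [17, 16, 9], load = 42
Makespan = max load = 42

42


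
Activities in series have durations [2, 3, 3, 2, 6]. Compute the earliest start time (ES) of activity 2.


Activity 2 starts after activities 1 through 1 complete.
Predecessor durations: [2]
ES = 2 = 2

2


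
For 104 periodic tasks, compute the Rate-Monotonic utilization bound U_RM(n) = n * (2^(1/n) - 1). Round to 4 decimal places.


Compute 2^(1/104) = 1.0066871365
Subtract 1: 1.0066871365 - 1 = 0.0066871365
Multiply by n: 104 * 0.0066871365 = 0.6954621960
Round to 4 dp: 0.6955

0.6955


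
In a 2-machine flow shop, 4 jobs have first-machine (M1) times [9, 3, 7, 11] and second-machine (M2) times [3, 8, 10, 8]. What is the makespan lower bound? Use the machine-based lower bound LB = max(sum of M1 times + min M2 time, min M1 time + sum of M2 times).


LB1 = sum(M1 times) + min(M2 times) = 30 + 3 = 33
LB2 = min(M1 times) + sum(M2 times) = 3 + 29 = 32
Lower bound = max(LB1, LB2) = max(33, 32) = 33

33


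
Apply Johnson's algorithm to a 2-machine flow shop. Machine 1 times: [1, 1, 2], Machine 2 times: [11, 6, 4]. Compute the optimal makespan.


Apply Johnson's rule:
  Group 1 (a <= b): [(1, 1, 11), (2, 1, 6), (3, 2, 4)]
  Group 2 (a > b): []
Optimal job order: [1, 2, 3]
Schedule:
  Job 1: M1 done at 1, M2 done at 12
  Job 2: M1 done at 2, M2 done at 18
  Job 3: M1 done at 4, M2 done at 22
Makespan = 22

22


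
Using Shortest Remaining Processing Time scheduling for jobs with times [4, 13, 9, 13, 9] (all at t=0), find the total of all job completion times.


Since all jobs arrive at t=0, SRPT equals SPT ordering.
SPT order: [4, 9, 9, 13, 13]
Completion times:
  Job 1: p=4, C=4
  Job 2: p=9, C=13
  Job 3: p=9, C=22
  Job 4: p=13, C=35
  Job 5: p=13, C=48
Total completion time = 4 + 13 + 22 + 35 + 48 = 122

122


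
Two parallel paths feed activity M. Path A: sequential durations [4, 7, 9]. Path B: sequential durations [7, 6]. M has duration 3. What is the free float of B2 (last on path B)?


ES(B2) = sum of predecessors on chain B = 7
EF(B2) = ES + duration = 7 + 6 = 13
Successor of B2 is M. ES(M) = max(sum(A), sum(B)) = max(20, 13) = 20
Free float = ES(successor) - EF(current) = 20 - 13 = 7

7


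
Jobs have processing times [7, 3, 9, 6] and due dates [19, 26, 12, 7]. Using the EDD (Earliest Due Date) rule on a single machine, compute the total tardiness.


Sort by due date (EDD order): [(6, 7), (9, 12), (7, 19), (3, 26)]
Compute completion times and tardiness:
  Job 1: p=6, d=7, C=6, tardiness=max(0,6-7)=0
  Job 2: p=9, d=12, C=15, tardiness=max(0,15-12)=3
  Job 3: p=7, d=19, C=22, tardiness=max(0,22-19)=3
  Job 4: p=3, d=26, C=25, tardiness=max(0,25-26)=0
Total tardiness = 6

6


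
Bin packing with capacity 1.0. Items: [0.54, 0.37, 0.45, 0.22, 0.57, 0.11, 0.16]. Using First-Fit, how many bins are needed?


Place items sequentially using First-Fit:
  Item 0.54 -> new Bin 1
  Item 0.37 -> Bin 1 (now 0.91)
  Item 0.45 -> new Bin 2
  Item 0.22 -> Bin 2 (now 0.67)
  Item 0.57 -> new Bin 3
  Item 0.11 -> Bin 2 (now 0.78)
  Item 0.16 -> Bin 2 (now 0.94)
Total bins used = 3

3


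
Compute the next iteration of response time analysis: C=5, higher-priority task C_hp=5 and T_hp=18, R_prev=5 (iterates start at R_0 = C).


R_next = C + ceil(R_prev / T_hp) * C_hp
ceil(5 / 18) = ceil(0.2778) = 1
Interference = 1 * 5 = 5
R_next = 5 + 5 = 10

10


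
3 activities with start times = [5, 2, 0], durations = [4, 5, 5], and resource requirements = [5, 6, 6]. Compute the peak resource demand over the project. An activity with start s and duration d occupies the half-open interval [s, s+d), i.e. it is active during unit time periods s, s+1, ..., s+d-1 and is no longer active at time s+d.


Each activity i is active on [start_i, start_i + duration_i).
Compute total resource usage per time slot:
  t=0: active resources = [6], total = 6
  t=1: active resources = [6], total = 6
  t=2: active resources = [6, 6], total = 12
  t=3: active resources = [6, 6], total = 12
  t=4: active resources = [6, 6], total = 12
  t=5: active resources = [5, 6], total = 11
  t=6: active resources = [5, 6], total = 11
  t=7: active resources = [5], total = 5
  t=8: active resources = [5], total = 5
Peak resource demand = 12

12


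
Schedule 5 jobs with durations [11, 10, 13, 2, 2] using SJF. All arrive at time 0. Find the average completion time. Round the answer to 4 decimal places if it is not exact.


SJF order (ascending): [2, 2, 10, 11, 13]
Completion times:
  Job 1: burst=2, C=2
  Job 2: burst=2, C=4
  Job 3: burst=10, C=14
  Job 4: burst=11, C=25
  Job 5: burst=13, C=38
Average completion = 83/5 = 16.6

16.6


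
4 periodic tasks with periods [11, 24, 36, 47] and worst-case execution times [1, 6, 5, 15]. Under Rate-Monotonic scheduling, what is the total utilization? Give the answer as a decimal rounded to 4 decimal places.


Compute individual utilizations (exact fractions):
  Task 1: C/T = 1/11 (approx. 0.0909)
  Task 2: C/T = 6/24 = 1/4 (approx. 0.25)
  Task 3: C/T = 5/36 (approx. 0.1389)
  Task 4: C/T = 15/47 (approx. 0.3191)
Total utilization U = 1/11 + 1/4 + 5/36 + 15/47 = 7435/9306
Rounded to 4 decimal places: U = 0.7989
RM (Liu & Layland) bound for 4 tasks = 0.756828; compare with U = 7435/9306 (approx. 0.798947)
bound < U <= 1, so the RM sufficient condition is not met (inconclusive; an exact test such as response-time analysis is needed).

0.7989


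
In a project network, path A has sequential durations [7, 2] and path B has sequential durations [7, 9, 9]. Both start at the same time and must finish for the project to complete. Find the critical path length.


Path A total = 7 + 2 = 9
Path B total = 7 + 9 + 9 = 25
Critical path = longest path = max(9, 25) = 25

25


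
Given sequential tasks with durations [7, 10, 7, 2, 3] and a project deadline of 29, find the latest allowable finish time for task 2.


LF(activity 2) = deadline - sum of successor durations
Successors: activities 3 through 5 with durations [7, 2, 3]
Sum of successor durations = 12
LF = 29 - 12 = 17

17


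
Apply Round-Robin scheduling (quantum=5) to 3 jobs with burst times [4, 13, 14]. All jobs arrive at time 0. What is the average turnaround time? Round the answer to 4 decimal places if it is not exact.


Time quantum = 5
Execution trace:
  J1 runs 4 units, time = 4
  J2 runs 5 units, time = 9
  J3 runs 5 units, time = 14
  J2 runs 5 units, time = 19
  J3 runs 5 units, time = 24
  J2 runs 3 units, time = 27
  J3 runs 4 units, time = 31
Finish times: [4, 27, 31]
Average turnaround = 62/3 = 20.6667

20.6667


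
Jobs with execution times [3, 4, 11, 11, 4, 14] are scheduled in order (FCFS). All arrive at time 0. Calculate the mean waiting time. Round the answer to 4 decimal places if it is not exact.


FCFS order (as given): [3, 4, 11, 11, 4, 14]
Waiting times:
  Job 1: wait = 0
  Job 2: wait = 3
  Job 3: wait = 7
  Job 4: wait = 18
  Job 5: wait = 29
  Job 6: wait = 33
Sum of waiting times = 90
Average waiting time = 90/6 = 15.0

15.0


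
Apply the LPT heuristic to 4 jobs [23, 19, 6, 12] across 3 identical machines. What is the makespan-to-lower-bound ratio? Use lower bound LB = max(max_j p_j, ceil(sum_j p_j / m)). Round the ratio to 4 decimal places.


LPT order: [23, 19, 12, 6]
Machine loads after assignment: [23, 19, 18]
LPT makespan = 23
Lower bound = max(max_job, ceil(total/3)) = max(23, 20) = 23
Ratio = 23 / 23 = 1.0

1.0


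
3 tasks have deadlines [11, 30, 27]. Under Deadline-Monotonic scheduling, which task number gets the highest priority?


Sort tasks by relative deadline (ascending):
  Task 1: deadline = 11
  Task 3: deadline = 27
  Task 2: deadline = 30
Priority order (highest first): [1, 3, 2]
Highest priority task = 1

1


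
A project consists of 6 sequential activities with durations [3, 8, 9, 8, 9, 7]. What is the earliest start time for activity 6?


Activity 6 starts after activities 1 through 5 complete.
Predecessor durations: [3, 8, 9, 8, 9]
ES = 3 + 8 + 9 + 8 + 9 = 37

37


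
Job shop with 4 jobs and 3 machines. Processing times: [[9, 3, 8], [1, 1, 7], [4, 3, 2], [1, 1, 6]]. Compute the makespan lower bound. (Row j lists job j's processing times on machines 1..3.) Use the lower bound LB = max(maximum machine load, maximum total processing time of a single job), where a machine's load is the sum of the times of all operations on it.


Machine loads:
  Machine 1: 9 + 1 + 4 + 1 = 15
  Machine 2: 3 + 1 + 3 + 1 = 8
  Machine 3: 8 + 7 + 2 + 6 = 23
Max machine load = 23
Job totals:
  Job 1: 20
  Job 2: 9
  Job 3: 9
  Job 4: 8
Max job total = 20
Lower bound = max(23, 20) = 23

23


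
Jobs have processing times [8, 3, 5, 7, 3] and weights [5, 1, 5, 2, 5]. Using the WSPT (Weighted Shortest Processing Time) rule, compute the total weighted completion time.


Compute p/w ratios and sort ascending (WSPT): [(3, 5), (5, 5), (8, 5), (3, 1), (7, 2)]
Compute weighted completion times:
  Job (p=3,w=5): C=3, w*C=5*3=15
  Job (p=5,w=5): C=8, w*C=5*8=40
  Job (p=8,w=5): C=16, w*C=5*16=80
  Job (p=3,w=1): C=19, w*C=1*19=19
  Job (p=7,w=2): C=26, w*C=2*26=52
Total weighted completion time = 206

206


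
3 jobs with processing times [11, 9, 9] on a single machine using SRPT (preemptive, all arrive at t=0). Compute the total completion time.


Since all jobs arrive at t=0, SRPT equals SPT ordering.
SPT order: [9, 9, 11]
Completion times:
  Job 1: p=9, C=9
  Job 2: p=9, C=18
  Job 3: p=11, C=29
Total completion time = 9 + 18 + 29 = 56

56


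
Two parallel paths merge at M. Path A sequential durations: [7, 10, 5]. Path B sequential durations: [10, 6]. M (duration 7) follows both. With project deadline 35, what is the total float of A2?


Forward pass: ES(A2) = sum of predecessors on chain A = 7
EF = ES + duration = 7 + 10 = 17
Backward pass: LF(M) = deadline = 35; LS(M) = 35 - 7 = 28
LF(A2) = LS(M) - sum(successors on chain A) = 28 - 5 = 23
LS = LF - duration = 23 - 10 = 13
Total float = LS - ES = 13 - 7 = 6

6


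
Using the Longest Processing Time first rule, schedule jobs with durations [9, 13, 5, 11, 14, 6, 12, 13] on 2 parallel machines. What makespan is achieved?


Sort jobs in decreasing order (LPT): [14, 13, 13, 12, 11, 9, 6, 5]
Assign each job to the least loaded machine:
  Machine 1: jobs [14, 12, 11, 5], load = 42
  Machine 2: jobs [13, 13, 9, 6], load = 41
Makespan = max load = 42

42


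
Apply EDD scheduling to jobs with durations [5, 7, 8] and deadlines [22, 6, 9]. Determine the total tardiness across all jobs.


Sort by due date (EDD order): [(7, 6), (8, 9), (5, 22)]
Compute completion times and tardiness:
  Job 1: p=7, d=6, C=7, tardiness=max(0,7-6)=1
  Job 2: p=8, d=9, C=15, tardiness=max(0,15-9)=6
  Job 3: p=5, d=22, C=20, tardiness=max(0,20-22)=0
Total tardiness = 7

7


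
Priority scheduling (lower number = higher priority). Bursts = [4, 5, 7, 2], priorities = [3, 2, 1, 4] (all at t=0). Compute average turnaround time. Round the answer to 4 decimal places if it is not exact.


Sort by priority (ascending = highest first):
Order: [(1, 7), (2, 5), (3, 4), (4, 2)]
Completion times:
  Priority 1, burst=7, C=7
  Priority 2, burst=5, C=12
  Priority 3, burst=4, C=16
  Priority 4, burst=2, C=18
Average turnaround = 53/4 = 13.25

13.25


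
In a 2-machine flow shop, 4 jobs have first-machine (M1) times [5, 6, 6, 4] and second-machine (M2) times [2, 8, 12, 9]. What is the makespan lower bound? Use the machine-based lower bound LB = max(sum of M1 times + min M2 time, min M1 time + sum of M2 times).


LB1 = sum(M1 times) + min(M2 times) = 21 + 2 = 23
LB2 = min(M1 times) + sum(M2 times) = 4 + 31 = 35
Lower bound = max(LB1, LB2) = max(23, 35) = 35

35


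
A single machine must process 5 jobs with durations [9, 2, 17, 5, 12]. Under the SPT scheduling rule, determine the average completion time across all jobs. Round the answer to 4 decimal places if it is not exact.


Sort jobs by processing time (SPT order): [2, 5, 9, 12, 17]
Compute completion times sequentially:
  Job 1: processing = 2, completes at 2
  Job 2: processing = 5, completes at 7
  Job 3: processing = 9, completes at 16
  Job 4: processing = 12, completes at 28
  Job 5: processing = 17, completes at 45
Sum of completion times = 98
Average completion time = 98/5 = 19.6

19.6
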